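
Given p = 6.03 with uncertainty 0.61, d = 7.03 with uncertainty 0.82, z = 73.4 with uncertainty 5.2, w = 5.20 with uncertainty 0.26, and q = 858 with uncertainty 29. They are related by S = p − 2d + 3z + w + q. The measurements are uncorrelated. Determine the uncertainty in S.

Sums and differences: (δS)² = Σ (cᵢ δxᵢ)².
  (δp)² = 0.372;  (2·δd)² = 2.69;  (3·δz)² = 243;  (δw)² = 0.0676;  (δq)² = 841
δS = √(1090) = 33.0

33.0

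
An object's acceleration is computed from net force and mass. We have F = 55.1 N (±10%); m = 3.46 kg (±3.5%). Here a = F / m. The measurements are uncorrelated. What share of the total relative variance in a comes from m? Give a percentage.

(δa/a)² = (1·δF/F)² + (-1·δm/m)²
  F term: (1×0.100)² = 0.0100
  m term: (-1×0.0350)² = 0.00123
Total = 0.0112. Share from m = 0.00123/0.0112 = 0.109.

10.9%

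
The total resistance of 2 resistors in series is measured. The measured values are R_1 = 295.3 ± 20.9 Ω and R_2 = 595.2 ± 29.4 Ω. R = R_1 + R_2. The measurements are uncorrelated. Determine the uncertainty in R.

36.1 Ω

For a sum/difference, combine absolute errors in quadrature:
  (δR_1)² = 437;  (δR_2)² = 864
δR = √(1300) = 36.1 Ω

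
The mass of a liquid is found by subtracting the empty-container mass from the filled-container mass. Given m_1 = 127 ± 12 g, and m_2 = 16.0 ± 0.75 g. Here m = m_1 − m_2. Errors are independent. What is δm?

12.0 g

m is a linear combination, so absolute uncertainties add in quadrature:
  (δm_1)² = 144;  (δm_2)² = 0.562
δm = √(145) = 12.0 g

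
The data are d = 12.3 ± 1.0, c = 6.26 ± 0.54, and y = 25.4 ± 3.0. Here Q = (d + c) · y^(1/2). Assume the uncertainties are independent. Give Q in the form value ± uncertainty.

93.5 ± 7.96

Let u = d + c = 18.6. δu = √(δd² + δc²) = √(1.00 + 0.292) = 1.14, so δu/u = 0.0612.
Q is then a monomial in u, y:
δQ/Q = √((δu/u)² + (½·δy/y)²) = √(0.00375 + 0.00349) = 0.0851
Q = 93.5, so δQ = 0.0851 × 93.5 = 7.96.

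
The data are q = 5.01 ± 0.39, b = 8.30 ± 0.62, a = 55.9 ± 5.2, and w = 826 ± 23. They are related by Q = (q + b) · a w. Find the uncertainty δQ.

68600

Let u = q + b = 13.3. δu = √(δq² + δb²) = √(0.152 + 0.384) = 0.732, so δu/u = 0.0550.
Q is then a monomial in u, a, w:
δQ/Q = √((δu/u)² + (1·δa/a)² + (1·δw/w)²) = √(0.00303 + 0.00865 + 0.000775) = 0.112
Q = 6.15e+05, so δQ = 0.112 × 6.15e+05 = 68600.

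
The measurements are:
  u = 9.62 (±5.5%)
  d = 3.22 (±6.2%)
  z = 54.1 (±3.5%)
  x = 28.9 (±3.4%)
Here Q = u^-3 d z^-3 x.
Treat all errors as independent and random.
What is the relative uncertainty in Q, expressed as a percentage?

20.8%

Q is a product of powers, so relative uncertainties combine in quadrature:
  (-3·δu/u)² = (-3×0.0550)² = 0.0272;  (1·δd/d)² = (1×0.0620)² = 0.00384;  (-3·δz/z)² = (-3×0.0350)² = 0.0110;  (1·δx/x)² = (1×0.0340)² = 0.00116
δQ/Q = √(0.0433) = 0.208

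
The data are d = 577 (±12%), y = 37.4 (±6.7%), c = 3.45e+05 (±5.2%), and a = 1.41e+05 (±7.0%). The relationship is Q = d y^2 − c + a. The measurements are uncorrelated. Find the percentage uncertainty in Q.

24.3%

Let p = d·y^2 = 8.07e+05. δp/p = √((1·δd/d)² + (2·δy/y)²) = √(0.0144 + 0.0180) = 0.180, so δp = 1.45e+05.
Q = p − c + a: δQ = √(δp² + δc² + δa²) = √(2.11e+10 + 3.22e+08 + 9.74e+07) = 1.47e+05
Q = 6.03e+05, so δQ/Q = 1.47e+05/6.03e+05 = 0.243.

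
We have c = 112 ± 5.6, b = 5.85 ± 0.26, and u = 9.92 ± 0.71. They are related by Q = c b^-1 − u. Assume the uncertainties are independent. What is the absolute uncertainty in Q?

Let p = c·b^-1 = 19.1. δp/p = √((1·δc/c)² + (-1·δb/b)²) = √(0.00250 + 0.00198) = 0.0669, so δp = 1.28.
Q = p − u: δQ = √(δp² + δu²) = √(1.64 + 0.504) = 1.46

1.46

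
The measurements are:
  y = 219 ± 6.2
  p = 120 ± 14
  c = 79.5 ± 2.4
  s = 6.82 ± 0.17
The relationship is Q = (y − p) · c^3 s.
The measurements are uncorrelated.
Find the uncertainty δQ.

6.14e+07

Let u = y − p = 99.0. δu = √(δy² + δp²) = √(38.4 + 196) = 15.3, so δu/u = 0.155.
Q is then a monomial in u, c, s:
δQ/Q = √((δu/u)² + (3·δc/c)² + (1·δs/s)²) = √(0.0239 + 0.00820 + 0.000621) = 0.181
Q = 3.39e+08, so δQ = 0.181 × 3.39e+08 = 6.14e+07.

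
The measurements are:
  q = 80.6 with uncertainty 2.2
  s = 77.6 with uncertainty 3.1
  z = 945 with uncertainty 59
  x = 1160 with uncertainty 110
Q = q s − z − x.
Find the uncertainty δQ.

Let p = q·s = 6250. δp/p = √((1·δq/q)² + (1·δs/s)²) = √(0.000745 + 0.00160) = 0.0484, so δp = 303.
Q = p − z − x: δQ = √(δp² + δz² + δx²) = √(91600 + 3480 + 12100) = 327

327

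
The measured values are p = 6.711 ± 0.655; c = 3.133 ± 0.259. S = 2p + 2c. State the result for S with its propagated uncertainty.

Sums and differences: (δS)² = Σ (cᵢ δxᵢ)².
  (2·δp)² = 1.72;  (2·δc)² = 0.268
δS = √(1.98) = 1.41
S = 19.69.

19.69 ± 1.41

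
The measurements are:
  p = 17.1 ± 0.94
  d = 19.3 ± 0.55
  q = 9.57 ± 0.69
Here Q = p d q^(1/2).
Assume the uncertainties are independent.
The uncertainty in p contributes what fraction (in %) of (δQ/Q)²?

(δQ/Q)² = (1·δp/p)² + (1·δd/d)² + (½·δq/q)²
  p term: (1×0.0550)² = 0.00302
  d term: (1×0.0285)² = 0.000812
  q term: (0.5×0.0721)² = 0.00130
Total = 0.00513. Share from p = 0.00302/0.00513 = 0.589.

58.9%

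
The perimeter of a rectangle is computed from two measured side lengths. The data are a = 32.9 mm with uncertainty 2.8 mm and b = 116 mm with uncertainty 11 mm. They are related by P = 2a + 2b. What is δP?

22.7 mm

Absolute uncertainties add in quadrature for a linear combination:
  (2·δa)² = 31.4;  (2·δb)² = 484
δP = √(515) = 22.7 mm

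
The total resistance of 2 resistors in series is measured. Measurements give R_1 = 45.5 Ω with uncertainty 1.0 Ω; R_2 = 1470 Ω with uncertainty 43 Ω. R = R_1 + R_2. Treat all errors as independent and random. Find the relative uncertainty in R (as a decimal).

0.0284

Absolute uncertainties add in quadrature for a linear combination:
  (δR_1)² = 1.00;  (δR_2)² = 1850
δR = √(1850) = 43.0 Ω
R = 1520 Ω, so δR/R = 43.0/1520 = 0.0284.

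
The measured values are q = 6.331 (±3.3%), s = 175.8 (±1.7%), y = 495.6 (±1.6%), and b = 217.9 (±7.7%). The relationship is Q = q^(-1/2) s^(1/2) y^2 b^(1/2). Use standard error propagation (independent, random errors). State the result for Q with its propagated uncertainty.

Q is a product of powers, so relative uncertainties combine in quadrature:
  (−½·δq/q)² = (-0.5×0.0330)² = 0.000272;  (½·δs/s)² = (0.5×0.0170)² = 7.23e-05;  (2·δy/y)² = (2×0.0160)² = 0.00102;  (½·δb/b)² = (0.5×0.0770)² = 0.00148
δQ/Q = √(0.00285) = 0.0534
Q = 1.911e+07, so δQ = 0.0534 × 1.911e+07 = 1.02e+06.

(1.911 ± 0.102) × 10^7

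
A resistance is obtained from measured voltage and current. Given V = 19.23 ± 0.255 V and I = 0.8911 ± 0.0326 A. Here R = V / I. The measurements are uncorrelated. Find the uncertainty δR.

For a monomial R ∝ V, I^-1, fractional errors add in quadrature:
  (1·δV/V)² = (1×0.0133)² = 0.000176;  (-1·δI/I)² = (-1×0.0366)² = 0.00134
δR/R = √(0.00151) = 0.0389
R = 21.58 Ω, so δR = 0.0389 × 21.58 = 0.840 Ω.

0.840 Ω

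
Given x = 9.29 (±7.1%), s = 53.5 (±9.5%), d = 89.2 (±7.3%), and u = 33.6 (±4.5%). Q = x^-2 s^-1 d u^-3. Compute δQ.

1.17e-07

Relative error in a monomial: (δQ/Q)² = Σ (nᵢ · δxᵢ/xᵢ)².
  (-2·δx/x)² = (-2×0.0710)² = 0.0202;  (-1·δs/s)² = (-1×0.0950)² = 0.00903;  (1·δd/d)² = (1×0.0730)² = 0.00533;  (-3·δu/u)² = (-3×0.0450)² = 0.0182
δQ/Q = √(0.0527) = 0.230
Q = 5.09e-07, so δQ = 0.230 × 5.09e-07 = 1.17e-07.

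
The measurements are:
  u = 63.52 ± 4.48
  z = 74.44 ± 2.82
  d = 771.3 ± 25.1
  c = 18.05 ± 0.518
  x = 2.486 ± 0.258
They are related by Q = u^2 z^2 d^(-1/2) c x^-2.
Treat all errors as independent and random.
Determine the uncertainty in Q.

Since Q is a product/quotient, work with relative uncertainties:
  (2·δu/u)² = (2×0.0705)² = 0.0199;  (2·δz/z)² = (2×0.0379)² = 0.00574;  (−½·δd/d)² = (-0.5×0.0325)² = 0.000265;  (1·δc/c)² = (1×0.0287)² = 0.000824;  (-2·δx/x)² = (-2×0.104)² = 0.0431
δQ/Q = √(0.0698) = 0.264
Q = 2.351e+06, so δQ = 0.264 × 2.351e+06 = 6.21e+05.

6.21e+05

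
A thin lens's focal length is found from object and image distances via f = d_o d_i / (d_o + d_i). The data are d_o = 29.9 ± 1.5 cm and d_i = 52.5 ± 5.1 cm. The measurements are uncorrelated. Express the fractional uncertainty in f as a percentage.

4.76%

∂f/∂d_o = (d_i/(d_o+d_i))² = 0.406;  ∂f/∂d_i = (d_o/(d_o+d_i))² = 0.132
δf = √((∂f/∂d_o · δd_o)² + (∂f/∂d_i · δd_i)²) = √(0.371 + 0.451) = 0.906 cm
f = 19.1 cm, so δf/f = 0.906/19.1 = 0.0476.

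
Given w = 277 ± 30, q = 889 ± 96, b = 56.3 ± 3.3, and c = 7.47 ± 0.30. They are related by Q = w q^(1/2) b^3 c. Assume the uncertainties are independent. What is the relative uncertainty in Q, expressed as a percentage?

21.7%

Q is a product of powers, so relative uncertainties combine in quadrature:
  (1·δw/w)² = (1×0.108)² = 0.0117;  (½·δq/q)² = (0.5×0.108)² = 0.00292;  (3·δb/b)² = (3×0.0586)² = 0.0309;  (1·δc/c)² = (1×0.0402)² = 0.00161
δQ/Q = √(0.0472) = 0.217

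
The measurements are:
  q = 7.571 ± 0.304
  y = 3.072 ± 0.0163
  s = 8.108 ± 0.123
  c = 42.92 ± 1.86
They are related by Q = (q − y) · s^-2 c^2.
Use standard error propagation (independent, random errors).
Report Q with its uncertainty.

Let u = q − y = 4.499. δu = √(δq² + δy²) = √(0.0924 + 0.000266) = 0.304, so δu/u = 0.0677.
Q is then a monomial in u, s, c:
δQ/Q = √((δu/u)² + (-2·δs/s)² + (2·δc/c)²) = √(0.00458 + 0.000921 + 0.00751) = 0.114
Q = 126.1, so δQ = 0.114 × 126.1 = 14.4.

126.1 ± 14.4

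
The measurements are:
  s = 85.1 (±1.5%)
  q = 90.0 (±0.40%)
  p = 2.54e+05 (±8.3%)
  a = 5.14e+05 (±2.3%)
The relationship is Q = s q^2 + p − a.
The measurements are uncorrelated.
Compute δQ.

26900

Let w = s·q^2 = 6.89e+05. δw/w = √((1·δs/s)² + (2·δq/q)²) = √(0.000225 + 6.4e-05) = 0.0170, so δw = 11700.
Q = w + p − a: δQ = √(δw² + δp² + δa²) = √(1.37e+08 + 4.44e+08 + 1.4e+08) = 26900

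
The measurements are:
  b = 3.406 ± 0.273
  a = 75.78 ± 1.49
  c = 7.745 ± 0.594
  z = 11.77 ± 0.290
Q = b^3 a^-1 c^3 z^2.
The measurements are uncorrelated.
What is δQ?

Relative error in a monomial: (δQ/Q)² = Σ (nᵢ · δxᵢ/xᵢ)².
  (3·δb/b)² = (3×0.0802)² = 0.0578;  (-1·δa/a)² = (-1×0.0197)² = 0.000387;  (3·δc/c)² = (3×0.0767)² = 0.0529;  (2·δz/z)² = (2×0.0246)² = 0.00243
δQ/Q = √(0.114) = 0.337
Q = 33560, so δQ = 0.337 × 33560 = 11300.

11300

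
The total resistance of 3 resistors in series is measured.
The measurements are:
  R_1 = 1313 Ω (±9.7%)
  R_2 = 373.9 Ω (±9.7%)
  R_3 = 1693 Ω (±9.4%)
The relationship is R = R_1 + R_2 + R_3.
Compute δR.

Sums and differences: (δR)² = Σ (cᵢ δxᵢ)².
  (δR_1)² = 16200;  (δR_2)² = 1320;  (δR_3)² = 25300
δR = √(42900) = 207 Ω

207 Ω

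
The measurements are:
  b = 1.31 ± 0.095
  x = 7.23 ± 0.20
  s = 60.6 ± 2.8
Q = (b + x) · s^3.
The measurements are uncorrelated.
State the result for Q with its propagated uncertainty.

(1.90 ± 0.268) × 10^6

Let u = b + x = 8.54. δu = √(δb² + δx²) = √(0.00903 + 0.0400) = 0.221, so δu/u = 0.0259.
Q is then a monomial in u, s:
δQ/Q = √((δu/u)² + (3·δs/s)²) = √(0.000672 + 0.0192) = 0.141
Q = 1.9e+06, so δQ = 0.141 × 1.9e+06 = 2.68e+05.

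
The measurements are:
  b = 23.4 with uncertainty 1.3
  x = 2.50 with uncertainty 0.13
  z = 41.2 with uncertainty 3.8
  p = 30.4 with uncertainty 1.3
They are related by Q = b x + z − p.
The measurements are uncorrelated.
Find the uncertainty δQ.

Let w = b·x = 58.5. δw/w = √((1·δb/b)² + (1·δx/x)²) = √(0.00309 + 0.00270) = 0.0761, so δw = 4.45.
Q = w + z − p: δQ = √(δw² + δz² + δp²) = √(19.8 + 14.4 + 1.69) = 6.00

6.00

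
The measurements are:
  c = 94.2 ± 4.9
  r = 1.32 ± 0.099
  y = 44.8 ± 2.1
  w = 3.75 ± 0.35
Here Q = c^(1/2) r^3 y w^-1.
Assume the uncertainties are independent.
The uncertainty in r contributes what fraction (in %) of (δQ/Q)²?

81.4%

(δQ/Q)² = (½·δc/c)² + (3·δr/r)² + (1·δy/y)² + (-1·δw/w)²
  c term: (0.5×0.0520)² = 0.000676
  r term: (3×0.0750)² = 0.0506
  y term: (1×0.0469)² = 0.00220
  w term: (-1×0.0933)² = 0.00871
Total = 0.0622. Share from r = 0.0506/0.0622 = 0.814.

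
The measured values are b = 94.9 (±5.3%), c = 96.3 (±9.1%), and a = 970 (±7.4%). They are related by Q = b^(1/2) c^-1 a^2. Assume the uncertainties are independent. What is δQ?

Since Q is a product/quotient, work with relative uncertainties:
  (½·δb/b)² = (0.5×0.0530)² = 0.000702;  (-1·δc/c)² = (-1×0.0910)² = 0.00828;  (2·δa/a)² = (2×0.0740)² = 0.0219
δQ/Q = √(0.0309) = 0.176
Q = 95200, so δQ = 0.176 × 95200 = 16700.

16700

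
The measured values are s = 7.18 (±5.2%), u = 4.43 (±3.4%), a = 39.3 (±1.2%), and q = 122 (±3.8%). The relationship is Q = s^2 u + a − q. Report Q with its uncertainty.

Let p = s^2·u = 228. δp/p = √((2·δs/s)² + (1·δu/u)²) = √(0.0108 + 0.00116) = 0.109, so δp = 25.0.
Q = p + a − q: δQ = √(δp² + δa² + δq²) = √(624 + 0.222 + 21.5) = 25.4
Q = 146.

146 ± 25.4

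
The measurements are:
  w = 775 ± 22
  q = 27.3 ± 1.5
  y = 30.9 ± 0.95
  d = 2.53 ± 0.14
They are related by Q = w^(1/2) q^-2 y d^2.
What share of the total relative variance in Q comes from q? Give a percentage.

(δQ/Q)² = (½·δw/w)² + (-2·δq/q)² + (1·δy/y)² + (2·δd/d)²
  w term: (0.5×0.0284)² = 0.000201
  q term: (-2×0.0549)² = 0.0121
  y term: (1×0.0307)² = 0.000945
  d term: (2×0.0553)² = 0.0122
Total = 0.0255. Share from q = 0.0121/0.0255 = 0.474.

47.4%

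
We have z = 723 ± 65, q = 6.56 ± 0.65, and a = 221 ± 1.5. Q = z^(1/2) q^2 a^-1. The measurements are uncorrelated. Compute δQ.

Since Q is a product/quotient, work with relative uncertainties:
  (½·δz/z)² = (0.5×0.0899)² = 0.00202;  (2·δq/q)² = (2×0.0991)² = 0.0393;  (-1·δa/a)² = (-1×0.00679)² = 4.61e-05
δQ/Q = √(0.0413) = 0.203
Q = 5.24, so δQ = 0.203 × 5.24 = 1.06.

1.06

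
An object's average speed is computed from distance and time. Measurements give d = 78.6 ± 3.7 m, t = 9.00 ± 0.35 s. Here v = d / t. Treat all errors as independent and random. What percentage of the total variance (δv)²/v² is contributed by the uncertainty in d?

(δv/v)² = (1·δd/d)² + (-1·δt/t)²
  d term: (1×0.0471)² = 0.00222
  t term: (-1×0.0389)² = 0.00151
Total = 0.00373. Share from d = 0.00222/0.00373 = 0.594.

59.4%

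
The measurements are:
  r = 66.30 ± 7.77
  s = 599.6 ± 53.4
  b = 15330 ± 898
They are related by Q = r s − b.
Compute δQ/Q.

Let p = r·s = 39750. δp/p = √((1·δr/r)² + (1·δs/s)²) = √(0.0137 + 0.00793) = 0.147, so δp = 5850.
Q = p − b: δQ = √(δp² + δb²) = √(3.42e+07 + 8.06e+05) = 5920
Q = 24420, so δQ/Q = 5920/24420 = 0.242.

0.242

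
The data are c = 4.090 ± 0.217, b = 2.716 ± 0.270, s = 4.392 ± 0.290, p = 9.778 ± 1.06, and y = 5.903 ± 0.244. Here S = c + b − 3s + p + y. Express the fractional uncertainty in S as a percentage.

S is a linear combination, so absolute uncertainties add in quadrature:
  (δc)² = 0.0471;  (δb)² = 0.0729;  (3·δs)² = 0.757;  (δp)² = 1.12;  (δy)² = 0.0595
δS = √(2.06) = 1.44
S = 9.311, so δS/S = 1.44/9.311 = 0.154.

15.4%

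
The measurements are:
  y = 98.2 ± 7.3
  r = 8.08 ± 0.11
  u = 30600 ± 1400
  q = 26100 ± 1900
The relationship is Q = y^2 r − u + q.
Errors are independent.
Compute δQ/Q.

Let p = y^2·r = 77900. δp/p = √((2·δy/y)² + (1·δr/r)²) = √(0.0221 + 0.000185) = 0.149, so δp = 11600.
Q = p − u + q: δQ = √(δp² + δu² + δq²) = √(1.35e+08 + 1.96e+06 + 3.61e+06) = 11900
Q = 73400, so δQ/Q = 11900/73400 = 0.162.

0.162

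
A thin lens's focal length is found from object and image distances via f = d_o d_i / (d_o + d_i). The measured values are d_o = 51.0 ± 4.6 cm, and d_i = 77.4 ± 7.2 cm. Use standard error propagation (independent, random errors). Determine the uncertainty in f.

∂f/∂d_o = (d_i/(d_o+d_i))² = 0.363;  ∂f/∂d_i = (d_o/(d_o+d_i))² = 0.158
δf = √((∂f/∂d_o · δd_o)² + (∂f/∂d_i · δd_i)²) = √(2.79 + 1.29) = 2.02 cm

2.02 cm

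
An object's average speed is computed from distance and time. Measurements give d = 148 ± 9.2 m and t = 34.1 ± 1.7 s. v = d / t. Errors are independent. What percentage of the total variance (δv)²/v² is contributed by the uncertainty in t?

39.1%

(δv/v)² = (1·δd/d)² + (-1·δt/t)²
  d term: (1×0.0622)² = 0.00386
  t term: (-1×0.0499)² = 0.00249
Total = 0.00635. Share from t = 0.00249/0.00635 = 0.391.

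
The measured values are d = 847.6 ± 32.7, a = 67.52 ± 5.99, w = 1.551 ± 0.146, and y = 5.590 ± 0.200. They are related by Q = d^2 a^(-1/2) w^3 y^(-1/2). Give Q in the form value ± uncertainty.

138000 ± 40900

Q is a product of powers, so relative uncertainties combine in quadrature:
  (2·δd/d)² = (2×0.0386)² = 0.00595;  (−½·δa/a)² = (-0.5×0.0887)² = 0.00197;  (3·δw/w)² = (3×0.0941)² = 0.0797;  (−½·δy/y)² = (-0.5×0.0358)² = 0.000320
δQ/Q = √(0.0880) = 0.297
Q = 138000, so δQ = 0.297 × 138000 = 40900.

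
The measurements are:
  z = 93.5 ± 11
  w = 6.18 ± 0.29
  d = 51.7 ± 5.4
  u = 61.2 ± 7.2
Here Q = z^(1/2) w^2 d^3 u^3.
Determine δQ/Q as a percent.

Since Q is a product/quotient, work with relative uncertainties:
  (½·δz/z)² = (0.5×0.118)² = 0.00346;  (2·δw/w)² = (2×0.0469)² = 0.00881;  (3·δd/d)² = (3×0.104)² = 0.0982;  (3·δu/u)² = (3×0.118)² = 0.125
δQ/Q = √(0.235) = 0.485

48.5%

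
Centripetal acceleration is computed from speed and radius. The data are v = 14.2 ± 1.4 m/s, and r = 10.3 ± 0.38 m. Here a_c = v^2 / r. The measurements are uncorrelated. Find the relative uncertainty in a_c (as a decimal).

0.201

Products/powers → add relative errors in quadrature, weighted by exponent:
  (2·δv/v)² = (2×0.0986)² = 0.0389;  (-1·δr/r)² = (-1×0.0369)² = 0.00136
δa_c/a_c = √(0.0402) = 0.201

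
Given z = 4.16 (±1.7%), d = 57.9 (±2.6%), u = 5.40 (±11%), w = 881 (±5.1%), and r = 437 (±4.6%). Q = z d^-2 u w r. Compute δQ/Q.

Each factor contributes (exponent × relative error)² to (δQ/Q)²:
  (1·δz/z)² = (1×0.0170)² = 0.000289;  (-2·δd/d)² = (-2×0.0260)² = 0.00270;  (1·δu/u)² = (1×0.110)² = 0.0121;  (1·δw/w)² = (1×0.0510)² = 0.00260;  (1·δr/r)² = (1×0.0460)² = 0.00212
δQ/Q = √(0.0198) = 0.141

0.141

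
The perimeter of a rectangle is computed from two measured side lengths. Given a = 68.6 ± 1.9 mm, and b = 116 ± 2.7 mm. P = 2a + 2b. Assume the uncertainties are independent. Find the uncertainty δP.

Absolute uncertainties add in quadrature for a linear combination:
  (2·δa)² = 14.4;  (2·δb)² = 29.2
δP = √(43.6) = 6.60 mm

6.60 mm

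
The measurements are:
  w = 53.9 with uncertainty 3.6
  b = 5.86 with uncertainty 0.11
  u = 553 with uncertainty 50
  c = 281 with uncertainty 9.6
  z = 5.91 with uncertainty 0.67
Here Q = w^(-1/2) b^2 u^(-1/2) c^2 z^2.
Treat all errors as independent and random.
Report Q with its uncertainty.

(5.49 ± 1.35) × 10^5

Relative error in a monomial: (δQ/Q)² = Σ (nᵢ · δxᵢ/xᵢ)².
  (−½·δw/w)² = (-0.5×0.0668)² = 0.00112;  (2·δb/b)² = (2×0.0188)² = 0.00141;  (−½·δu/u)² = (-0.5×0.0904)² = 0.00204;  (2·δc/c)² = (2×0.0342)² = 0.00467;  (2·δz/z)² = (2×0.113)² = 0.0514
δQ/Q = √(0.0606) = 0.246
Q = 5.49e+05, so δQ = 0.246 × 5.49e+05 = 1.35e+05.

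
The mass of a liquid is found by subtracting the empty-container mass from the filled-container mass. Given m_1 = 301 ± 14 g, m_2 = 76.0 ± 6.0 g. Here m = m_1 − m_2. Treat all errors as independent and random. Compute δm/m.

Sums and differences: (δm)² = Σ (cᵢ δxᵢ)².
  (δm_1)² = 196;  (δm_2)² = 36.0
δm = √(232) = 15.2 g
m = 225 g, so δm/m = 15.2/225 = 0.0677.

0.0677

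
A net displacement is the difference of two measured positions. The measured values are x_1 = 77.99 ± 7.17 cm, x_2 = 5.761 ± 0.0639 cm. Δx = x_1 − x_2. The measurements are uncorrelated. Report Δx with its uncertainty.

72.23 ± 7.17 cm

For a sum/difference, combine absolute errors in quadrature:
  (δx_1)² = 51.4;  (δx_2)² = 0.00408
δΔx = √(51.4) = 7.17 cm
Δx = 72.23 cm.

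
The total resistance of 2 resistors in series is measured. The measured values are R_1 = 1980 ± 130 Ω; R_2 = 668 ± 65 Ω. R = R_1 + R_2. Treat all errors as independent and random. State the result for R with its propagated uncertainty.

2650 ± 145 Ω

Each term contributes (cᵢ δxᵢ)² to (δR)²:
  (δR_1)² = 16900;  (δR_2)² = 4220
δR = √(21100) = 145 Ω
R = 2650 Ω.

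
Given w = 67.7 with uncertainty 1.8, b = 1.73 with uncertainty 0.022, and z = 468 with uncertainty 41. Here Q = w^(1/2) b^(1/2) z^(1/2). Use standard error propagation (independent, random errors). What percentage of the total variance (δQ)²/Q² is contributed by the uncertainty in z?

89.8%

(δQ/Q)² = (½·δw/w)² + (½·δb/b)² + (½·δz/z)²
  w term: (0.5×0.0266)² = 0.000177
  b term: (0.5×0.0127)² = 4.04e-05
  z term: (0.5×0.0876)² = 0.00192
Total = 0.00214. Share from z = 0.00192/0.00214 = 0.898.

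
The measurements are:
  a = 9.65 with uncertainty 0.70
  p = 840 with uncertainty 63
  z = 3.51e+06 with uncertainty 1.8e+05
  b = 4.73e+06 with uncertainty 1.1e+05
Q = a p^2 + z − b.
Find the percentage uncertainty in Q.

Let w = a·p^2 = 6.81e+06. δw/w = √((1·δa/a)² + (2·δp/p)²) = √(0.00526 + 0.0225) = 0.167, so δw = 1.13e+06.
Q = w + z − b: δQ = √(δw² + δz² + δb²) = √(1.29e+12 + 3.24e+10 + 1.21e+10) = 1.15e+06
Q = 5.59e+06, so δQ/Q = 1.15e+06/5.59e+06 = 0.206.

20.6%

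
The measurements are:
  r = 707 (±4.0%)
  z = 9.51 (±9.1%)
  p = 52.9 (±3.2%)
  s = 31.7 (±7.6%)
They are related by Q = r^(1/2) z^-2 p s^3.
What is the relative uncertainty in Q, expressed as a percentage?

29.4%

Each factor contributes (exponent × relative error)² to (δQ/Q)²:
  (½·δr/r)² = (0.5×0.0400)² = 0.000400;  (-2·δz/z)² = (-2×0.0910)² = 0.0331;  (1·δp/p)² = (1×0.0320)² = 0.00102;  (3·δs/s)² = (3×0.0760)² = 0.0520
δQ/Q = √(0.0865) = 0.294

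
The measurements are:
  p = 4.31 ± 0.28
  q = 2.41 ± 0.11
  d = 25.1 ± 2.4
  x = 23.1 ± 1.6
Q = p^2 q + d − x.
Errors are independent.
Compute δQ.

6.81

Let w = p^2·q = 44.8. δw/w = √((2·δp/p)² + (1·δq/q)²) = √(0.0169 + 0.00208) = 0.138, so δw = 6.17.
Q = w + d − x: δQ = √(δw² + δd² + δx²) = √(38.0 + 5.76 + 2.56) = 6.81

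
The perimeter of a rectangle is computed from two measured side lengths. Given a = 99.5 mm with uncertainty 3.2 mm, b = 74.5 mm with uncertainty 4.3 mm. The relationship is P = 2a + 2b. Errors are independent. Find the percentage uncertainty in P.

Each term contributes (cᵢ δxᵢ)² to (δP)²:
  (2·δa)² = 41.0;  (2·δb)² = 74.0
δP = √(115) = 10.7 mm
P = 348 mm, so δP/P = 10.7/348 = 0.0308.

3.08%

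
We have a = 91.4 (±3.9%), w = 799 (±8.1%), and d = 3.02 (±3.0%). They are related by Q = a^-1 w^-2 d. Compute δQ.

Products/powers → add relative errors in quadrature, weighted by exponent:
  (-1·δa/a)² = (-1×0.0390)² = 0.00152;  (-2·δw/w)² = (-2×0.0810)² = 0.0262;  (1·δd/d)² = (1×0.0300)² = 0.000900
δQ/Q = √(0.0287) = 0.169
Q = 5.18e-08, so δQ = 0.169 × 5.18e-08 = 8.76e-09.

8.76e-09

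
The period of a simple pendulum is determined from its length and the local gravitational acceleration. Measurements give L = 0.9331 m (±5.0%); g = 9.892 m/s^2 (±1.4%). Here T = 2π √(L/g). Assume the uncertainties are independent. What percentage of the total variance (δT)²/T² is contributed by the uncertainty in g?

7.27%

(δT/T)² = (½·δL/L)² + (−½·δg/g)²
  L term: (0.5×0.0500)² = 0.000625
  g term: (-0.5×0.0140)² = 4.9e-05
Total = 0.000674. Share from g = 4.9e-05/0.000674 = 0.0727.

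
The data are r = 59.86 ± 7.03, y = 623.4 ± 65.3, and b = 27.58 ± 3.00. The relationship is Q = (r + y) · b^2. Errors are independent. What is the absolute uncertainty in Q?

1.24e+05

Let u = r + y = 683.3. δu = √(δr² + δy²) = √(49.4 + 4260) = 65.7, so δu/u = 0.0961.
Q is then a monomial in u, b:
δQ/Q = √((δu/u)² + (2·δb/b)²) = √(0.00924 + 0.0473) = 0.238
Q = 519700, so δQ = 0.238 × 519700 = 1.24e+05.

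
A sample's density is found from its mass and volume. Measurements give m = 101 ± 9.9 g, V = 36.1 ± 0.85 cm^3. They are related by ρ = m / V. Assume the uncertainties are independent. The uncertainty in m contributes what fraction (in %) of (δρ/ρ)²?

94.5%

(δρ/ρ)² = (1·δm/m)² + (-1·δV/V)²
  m term: (1×0.0980)² = 0.00961
  V term: (-1×0.0235)² = 0.000554
Total = 0.0102. Share from m = 0.00961/0.0102 = 0.945.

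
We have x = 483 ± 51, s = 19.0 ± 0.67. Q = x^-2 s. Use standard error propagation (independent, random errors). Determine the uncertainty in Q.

1.74e-05

Each factor contributes (exponent × relative error)² to (δQ/Q)²:
  (-2·δx/x)² = (-2×0.106)² = 0.0446;  (1·δs/s)² = (1×0.0353)² = 0.00124
δQ/Q = √(0.0458) = 0.214
Q = 8.14e-05, so δQ = 0.214 × 8.14e-05 = 1.74e-05.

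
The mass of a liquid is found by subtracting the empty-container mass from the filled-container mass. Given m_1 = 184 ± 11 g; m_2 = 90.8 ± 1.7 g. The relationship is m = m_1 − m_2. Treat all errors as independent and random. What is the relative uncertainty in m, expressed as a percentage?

11.9%

Absolute uncertainties add in quadrature for a linear combination:
  (δm_1)² = 121;  (δm_2)² = 2.89
δm = √(124) = 11.1 g
m = 93.2 g, so δm/m = 11.1/93.2 = 0.119.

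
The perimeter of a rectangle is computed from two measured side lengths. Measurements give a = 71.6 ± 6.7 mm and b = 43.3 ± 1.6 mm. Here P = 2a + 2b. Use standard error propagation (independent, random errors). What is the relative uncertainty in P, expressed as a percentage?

Absolute uncertainties add in quadrature for a linear combination:
  (2·δa)² = 180;  (2·δb)² = 10.2
δP = √(190) = 13.8 mm
P = 230 mm, so δP/P = 13.8/230 = 0.0600.

6.00%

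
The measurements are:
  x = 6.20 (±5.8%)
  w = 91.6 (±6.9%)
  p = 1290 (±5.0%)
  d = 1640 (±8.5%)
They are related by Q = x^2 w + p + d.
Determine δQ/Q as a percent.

Let h = x^2·w = 3520. δh/h = √((2·δx/x)² + (1·δw/w)²) = √(0.0135 + 0.00476) = 0.135, so δh = 475.
Q = h + p + d: δQ = √(δh² + δp² + δd²) = √(2.26e+05 + 4160 + 19400) = 499
Q = 6450, so δQ/Q = 499/6450 = 0.0774.

7.74%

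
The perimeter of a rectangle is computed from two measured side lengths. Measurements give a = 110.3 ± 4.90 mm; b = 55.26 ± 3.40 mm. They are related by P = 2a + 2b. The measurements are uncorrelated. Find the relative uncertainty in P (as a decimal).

For a sum/difference, combine absolute errors in quadrature:
  (2·δa)² = 96.0;  (2·δb)² = 46.2
δP = √(142) = 11.9 mm
P = 331.1 mm, so δP/P = 11.9/331.1 = 0.0360.

0.0360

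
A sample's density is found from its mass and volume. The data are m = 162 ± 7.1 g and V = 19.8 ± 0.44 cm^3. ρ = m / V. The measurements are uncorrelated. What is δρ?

Products/powers → add relative errors in quadrature, weighted by exponent:
  (1·δm/m)² = (1×0.0438)² = 0.00192;  (-1·δV/V)² = (-1×0.0222)² = 0.000494
δρ/ρ = √(0.00241) = 0.0491
ρ = 8.18 g/cm^3, so δρ = 0.0491 × 8.18 = 0.402 g/cm^3.

0.402 g/cm^3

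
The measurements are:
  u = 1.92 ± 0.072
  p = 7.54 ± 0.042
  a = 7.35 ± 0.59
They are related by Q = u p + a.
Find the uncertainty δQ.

0.806

Let w = u·p = 14.5. δw/w = √((1·δu/u)² + (1·δp/p)²) = √(0.00141 + 3.1e-05) = 0.0379, so δw = 0.549.
Q = w + a: δQ = √(δw² + δa²) = √(0.301 + 0.348) = 0.806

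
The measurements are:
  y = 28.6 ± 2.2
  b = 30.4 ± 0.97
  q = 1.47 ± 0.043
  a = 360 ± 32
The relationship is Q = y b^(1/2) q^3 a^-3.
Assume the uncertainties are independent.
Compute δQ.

3.13e-06

Q is a product of powers, so relative uncertainties combine in quadrature:
  (1·δy/y)² = (1×0.0769)² = 0.00592;  (½·δb/b)² = (0.5×0.0319)² = 0.000255;  (3·δq/q)² = (3×0.0293)² = 0.00770;  (-3·δa/a)² = (-3×0.0889)² = 0.0711
δQ/Q = √(0.0850) = 0.292
Q = 1.07e-05, so δQ = 0.292 × 1.07e-05 = 3.13e-06.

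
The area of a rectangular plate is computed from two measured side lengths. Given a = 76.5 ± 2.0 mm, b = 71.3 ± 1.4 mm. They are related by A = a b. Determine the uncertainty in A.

Relative error in a monomial: (δA/A)² = Σ (nᵢ · δxᵢ/xᵢ)².
  (1·δa/a)² = (1×0.0261)² = 0.000683;  (1·δb/b)² = (1×0.0196)² = 0.000386
δA/A = √(0.00107) = 0.0327
A = 5450 mm^2, so δA = 0.0327 × 5450 = 178 mm^2.

178 mm^2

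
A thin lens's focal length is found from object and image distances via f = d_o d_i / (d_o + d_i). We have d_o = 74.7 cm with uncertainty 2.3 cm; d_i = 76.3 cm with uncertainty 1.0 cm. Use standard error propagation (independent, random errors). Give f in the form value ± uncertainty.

37.7 ± 0.636 cm

∂f/∂d_o = (d_i/(d_o+d_i))² = 0.255;  ∂f/∂d_i = (d_o/(d_o+d_i))² = 0.245
δf = √((∂f/∂d_o · δd_o)² + (∂f/∂d_i · δd_i)²) = √(0.345 + 0.0599) = 0.636 cm
f = 37.7 cm.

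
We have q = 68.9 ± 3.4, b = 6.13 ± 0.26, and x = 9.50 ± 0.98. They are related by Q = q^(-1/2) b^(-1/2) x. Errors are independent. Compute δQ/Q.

0.108

Since Q is a product/quotient, work with relative uncertainties:
  (−½·δq/q)² = (-0.5×0.0493)² = 0.000609;  (−½·δb/b)² = (-0.5×0.0424)² = 0.000450;  (1·δx/x)² = (1×0.103)² = 0.0106
δQ/Q = √(0.0117) = 0.108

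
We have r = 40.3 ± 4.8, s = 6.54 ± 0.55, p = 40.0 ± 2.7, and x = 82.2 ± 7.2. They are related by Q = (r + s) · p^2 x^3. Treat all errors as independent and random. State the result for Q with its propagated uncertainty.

(4.16 ± 1.30) × 10^10

Let u = r + s = 46.8. δu = √(δr² + δs²) = √(23.0 + 0.303) = 4.83, so δu/u = 0.103.
Q is then a monomial in u, p, x:
δQ/Q = √((δu/u)² + (2·δp/p)² + (3·δx/x)²) = √(0.0106 + 0.0182 + 0.0691) = 0.313
Q = 4.16e+10, so δQ = 0.313 × 4.16e+10 = 1.3e+10.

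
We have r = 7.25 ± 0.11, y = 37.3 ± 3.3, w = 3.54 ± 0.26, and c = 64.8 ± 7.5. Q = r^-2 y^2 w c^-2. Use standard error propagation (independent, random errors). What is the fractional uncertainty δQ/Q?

0.302

Products/powers → add relative errors in quadrature, weighted by exponent:
  (-2·δr/r)² = (-2×0.0152)² = 0.000921;  (2·δy/y)² = (2×0.0885)² = 0.0313;  (1·δw/w)² = (1×0.0734)² = 0.00539;  (-2·δc/c)² = (-2×0.116)² = 0.0536
δQ/Q = √(0.0912) = 0.302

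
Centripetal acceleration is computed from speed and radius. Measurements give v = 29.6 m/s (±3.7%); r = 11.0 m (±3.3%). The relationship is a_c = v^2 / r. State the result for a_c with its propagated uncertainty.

79.7 ± 6.45 m/s^2

Since a_c is a product/quotient, work with relative uncertainties:
  (2·δv/v)² = (2×0.0370)² = 0.00548;  (-1·δr/r)² = (-1×0.0330)² = 0.00109
δa_c/a_c = √(0.00657) = 0.0810
a_c = 79.7 m/s^2, so δa_c = 0.0810 × 79.7 = 6.45 m/s^2.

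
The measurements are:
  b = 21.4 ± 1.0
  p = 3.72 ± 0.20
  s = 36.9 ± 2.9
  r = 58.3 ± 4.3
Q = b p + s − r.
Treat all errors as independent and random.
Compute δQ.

7.68

Let w = b·p = 79.6. δw/w = √((1·δb/b)² + (1·δp/p)²) = √(0.00218 + 0.00289) = 0.0712, so δw = 5.67.
Q = w + s − r: δQ = √(δw² + δs² + δr²) = √(32.2 + 8.41 + 18.5) = 7.68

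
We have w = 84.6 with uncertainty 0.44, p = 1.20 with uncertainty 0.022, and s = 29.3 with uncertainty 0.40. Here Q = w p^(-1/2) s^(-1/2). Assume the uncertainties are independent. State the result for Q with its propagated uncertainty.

Products/powers → add relative errors in quadrature, weighted by exponent:
  (1·δw/w)² = (1×0.00520)² = 2.7e-05;  (−½·δp/p)² = (-0.5×0.0183)² = 8.4e-05;  (−½·δs/s)² = (-0.5×0.0137)² = 4.66e-05
δQ/Q = √(0.000158) = 0.0126
Q = 14.3, so δQ = 0.0126 × 14.3 = 0.179.

14.3 ± 0.179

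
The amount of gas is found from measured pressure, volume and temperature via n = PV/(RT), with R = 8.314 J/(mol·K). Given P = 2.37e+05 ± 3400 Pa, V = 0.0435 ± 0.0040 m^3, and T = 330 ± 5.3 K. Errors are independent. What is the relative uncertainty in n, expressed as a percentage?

Each factor contributes (exponent × relative error)² to (δn/n)²:
  (1·δP/P)² = (1×0.0143)² = 0.000206;  (1·δV/V)² = (1×0.0920)² = 0.00846;  (-1·δT/T)² = (-1×0.0161)² = 0.000258
δn/n = √(0.00892) = 0.0944

9.44%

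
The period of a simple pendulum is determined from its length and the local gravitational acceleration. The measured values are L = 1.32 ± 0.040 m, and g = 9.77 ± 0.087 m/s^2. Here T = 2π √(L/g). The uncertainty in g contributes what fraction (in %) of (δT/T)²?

7.95%

(δT/T)² = (½·δL/L)² + (−½·δg/g)²
  L term: (0.5×0.0303)² = 0.000230
  g term: (-0.5×0.00890)² = 1.98e-05
Total = 0.000249. Share from g = 1.98e-05/0.000249 = 0.0795.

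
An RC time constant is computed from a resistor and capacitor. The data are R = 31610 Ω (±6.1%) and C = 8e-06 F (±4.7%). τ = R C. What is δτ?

0.0195 s

τ is a product of powers, so relative uncertainties combine in quadrature:
  (1·δR/R)² = (1×0.0610)² = 0.00372;  (1·δC/C)² = (1×0.0470)² = 0.00221
δτ/τ = √(0.00593) = 0.0770
τ = 0.2529 s, so δτ = 0.0770 × 0.2529 = 0.0195 s.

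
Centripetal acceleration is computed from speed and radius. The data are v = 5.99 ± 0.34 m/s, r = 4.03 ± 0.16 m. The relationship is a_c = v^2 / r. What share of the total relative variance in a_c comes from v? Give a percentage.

89.1%

(δa_c/a_c)² = (2·δv/v)² + (-1·δr/r)²
  v term: (2×0.0568)² = 0.0129
  r term: (-1×0.0397)² = 0.00158
Total = 0.0145. Share from v = 0.0129/0.0145 = 0.891.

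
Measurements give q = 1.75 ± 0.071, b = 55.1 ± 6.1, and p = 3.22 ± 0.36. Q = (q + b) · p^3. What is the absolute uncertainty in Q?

Let u = q + b = 56.9. δu = √(δq² + δb²) = √(0.00504 + 37.2) = 6.10, so δu/u = 0.107.
Q is then a monomial in u, p:
δQ/Q = √((δu/u)² + (3·δp/p)²) = √(0.0115 + 0.112) = 0.352
Q = 1900, so δQ = 0.352 × 1900 = 668.

668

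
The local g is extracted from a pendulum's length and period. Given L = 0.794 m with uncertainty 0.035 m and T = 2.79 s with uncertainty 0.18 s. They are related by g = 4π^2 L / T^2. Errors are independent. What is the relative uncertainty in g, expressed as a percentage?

g is a product of powers, so relative uncertainties combine in quadrature:
  (1·δL/L)² = (1×0.0441)² = 0.00194;  (-2·δT/T)² = (-2×0.0645)² = 0.0166
δg/g = √(0.0186) = 0.136

13.6%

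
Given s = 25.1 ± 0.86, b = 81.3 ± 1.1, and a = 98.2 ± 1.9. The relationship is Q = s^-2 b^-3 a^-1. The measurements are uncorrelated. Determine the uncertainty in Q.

Q is a product of powers, so relative uncertainties combine in quadrature:
  (-2·δs/s)² = (-2×0.0343)² = 0.00470;  (-3·δb/b)² = (-3×0.0135)² = 0.00165;  (-1·δa/a)² = (-1×0.0193)² = 0.000374
δQ/Q = √(0.00672) = 0.0820
Q = 3.01e-11, so δQ = 0.0820 × 3.01e-11 = 2.47e-12.

2.47e-12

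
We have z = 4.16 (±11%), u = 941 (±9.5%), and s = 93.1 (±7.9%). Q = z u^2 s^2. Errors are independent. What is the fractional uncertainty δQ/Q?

Relative error in a monomial: (δQ/Q)² = Σ (nᵢ · δxᵢ/xᵢ)².
  (1·δz/z)² = (1×0.110)² = 0.0121;  (2·δu/u)² = (2×0.0950)² = 0.0361;  (2·δs/s)² = (2×0.0790)² = 0.0250
δQ/Q = √(0.0732) = 0.270

0.270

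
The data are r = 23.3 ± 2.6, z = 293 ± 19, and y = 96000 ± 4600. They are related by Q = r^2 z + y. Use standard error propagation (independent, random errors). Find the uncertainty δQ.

37300

Let p = r^2·z = 1.59e+05. δp/p = √((2·δr/r)² + (1·δz/z)²) = √(0.0498 + 0.00421) = 0.232, so δp = 37000.
Q = p + y: δQ = √(δp² + δy²) = √(1.37e+09 + 2.12e+07) = 37300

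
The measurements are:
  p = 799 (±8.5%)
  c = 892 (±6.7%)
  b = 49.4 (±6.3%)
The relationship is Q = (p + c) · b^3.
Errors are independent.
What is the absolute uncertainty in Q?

Let u = p + c = 1690. δu = √(δp² + δc²) = √(4610 + 3570) = 90.5, so δu/u = 0.0535.
Q is then a monomial in u, b:
δQ/Q = √((δu/u)² + (3·δb/b)²) = √(0.00286 + 0.0357) = 0.196
Q = 2.04e+08, so δQ = 0.196 × 2.04e+08 = 4e+07.

4e+07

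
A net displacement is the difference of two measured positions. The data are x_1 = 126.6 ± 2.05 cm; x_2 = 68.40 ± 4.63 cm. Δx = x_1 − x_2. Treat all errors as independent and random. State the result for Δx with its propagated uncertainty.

58.20 ± 5.06 cm

Absolute uncertainties add in quadrature for a linear combination:
  (δx_1)² = 4.20;  (δx_2)² = 21.4
δΔx = √(25.6) = 5.06 cm
Δx = 58.20 cm.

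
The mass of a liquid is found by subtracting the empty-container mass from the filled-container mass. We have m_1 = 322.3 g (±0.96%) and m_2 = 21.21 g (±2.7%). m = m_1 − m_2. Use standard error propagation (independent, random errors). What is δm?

m is a linear combination, so absolute uncertainties add in quadrature:
  (δm_1)² = 9.57;  (δm_2)² = 0.328
δm = √(9.90) = 3.15 g

3.15 g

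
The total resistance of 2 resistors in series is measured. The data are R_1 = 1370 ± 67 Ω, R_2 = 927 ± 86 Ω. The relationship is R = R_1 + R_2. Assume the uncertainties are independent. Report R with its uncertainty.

2300 ± 109 Ω

R is a linear combination, so absolute uncertainties add in quadrature:
  (δR_1)² = 4490;  (δR_2)² = 7400
δR = √(11900) = 109 Ω
R = 2300 Ω.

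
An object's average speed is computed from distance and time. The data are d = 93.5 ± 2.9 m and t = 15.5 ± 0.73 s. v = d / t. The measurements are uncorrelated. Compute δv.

Products/powers → add relative errors in quadrature, weighted by exponent:
  (1·δd/d)² = (1×0.0310)² = 0.000962;  (-1·δt/t)² = (-1×0.0471)² = 0.00222
δv/v = √(0.00318) = 0.0564
v = 6.03 m/s, so δv = 0.0564 × 6.03 = 0.340 m/s.

0.340 m/s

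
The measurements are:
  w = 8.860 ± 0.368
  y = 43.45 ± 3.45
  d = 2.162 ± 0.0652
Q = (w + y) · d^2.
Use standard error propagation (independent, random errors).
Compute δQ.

21.9

Let u = w + y = 52.31. δu = √(δw² + δy²) = √(0.135 + 11.9) = 3.47, so δu/u = 0.0663.
Q is then a monomial in u, d:
δQ/Q = √((δu/u)² + (2·δd/d)²) = √(0.00440 + 0.00364) = 0.0897
Q = 244.5, so δQ = 0.0897 × 244.5 = 21.9.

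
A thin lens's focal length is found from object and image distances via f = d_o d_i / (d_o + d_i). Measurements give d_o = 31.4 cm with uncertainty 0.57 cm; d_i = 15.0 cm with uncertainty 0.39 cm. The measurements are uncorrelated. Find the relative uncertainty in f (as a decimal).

∂f/∂d_o = (d_i/(d_o+d_i))² = 0.105;  ∂f/∂d_i = (d_o/(d_o+d_i))² = 0.458
δf = √((∂f/∂d_o · δd_o)² + (∂f/∂d_i · δd_i)²) = √(0.00355 + 0.0319) = 0.188 cm
f = 10.2 cm, so δf/f = 0.188/10.2 = 0.0185.

0.0185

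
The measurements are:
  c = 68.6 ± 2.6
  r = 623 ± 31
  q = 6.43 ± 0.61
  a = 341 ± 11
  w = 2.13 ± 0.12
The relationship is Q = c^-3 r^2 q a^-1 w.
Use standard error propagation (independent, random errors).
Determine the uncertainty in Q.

0.00917

Each factor contributes (exponent × relative error)² to (δQ/Q)²:
  (-3·δc/c)² = (-3×0.0379)² = 0.0129;  (2·δr/r)² = (2×0.0498)² = 0.00990;  (1·δq/q)² = (1×0.0949)² = 0.00900;  (-1·δa/a)² = (-1×0.0323)² = 0.00104;  (1·δw/w)² = (1×0.0563)² = 0.00317
δQ/Q = √(0.0360) = 0.190
Q = 0.0483, so δQ = 0.190 × 0.0483 = 0.00917.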